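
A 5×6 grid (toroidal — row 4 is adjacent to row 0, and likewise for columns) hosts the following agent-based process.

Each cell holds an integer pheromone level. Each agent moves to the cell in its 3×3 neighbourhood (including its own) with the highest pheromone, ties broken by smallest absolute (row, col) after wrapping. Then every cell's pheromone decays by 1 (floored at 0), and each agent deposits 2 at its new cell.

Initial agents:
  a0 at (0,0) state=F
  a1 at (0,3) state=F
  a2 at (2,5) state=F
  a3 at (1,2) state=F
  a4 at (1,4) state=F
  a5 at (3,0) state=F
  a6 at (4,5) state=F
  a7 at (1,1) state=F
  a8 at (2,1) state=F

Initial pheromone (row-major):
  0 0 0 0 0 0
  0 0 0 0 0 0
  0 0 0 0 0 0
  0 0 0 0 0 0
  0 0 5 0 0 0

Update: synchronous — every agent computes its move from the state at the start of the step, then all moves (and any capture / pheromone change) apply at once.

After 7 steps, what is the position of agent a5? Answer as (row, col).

(0, 0)

t=1: a0@(0,0) a1@(4,2) a2@(1,0) a3@(0,1) a4@(0,3) a5@(2,0) a6@(0,0) a7@(0,0) a8@(1,0) | pheromone: 6 2 0 2 0 0 / 4 0 0 0 0 0 / 2 0 0 0 0 0 / 0 0 0 0 0 0 / 0 0 6 0 0 0
t=2: a0@(0,0) a1@(4,2) a2@(0,0) a3@(0,0) a4@(4,2) a5@(1,0) a6@(0,0) a7@(0,0) a8@(0,0) | pheromone: 17 1 0 1 0 0 / 5 0 0 0 0 0 / 1 0 0 0 0 0 / 0 0 0 0 0 0 / 0 0 9 0 0 0
t=3: a0@(0,0) a1@(4,2) a2@(0,0) a3@(0,0) a4@(4,2) a5@(0,0) a6@(0,0) a7@(0,0) a8@(0,0) | pheromone: 30 0 0 0 0 0 / 4 0 0 0 0 0 / 0 0 0 0 0 0 / 0 0 0 0 0 0 / 0 0 12 0 0 0
t=4: a0@(0,0) a1@(4,2) a2@(0,0) a3@(0,0) a4@(4,2) a5@(0,0) a6@(0,0) a7@(0,0) a8@(0,0) | pheromone: 43 0 0 0 0 0 / 3 0 0 0 0 0 / 0 0 0 0 0 0 / 0 0 0 0 0 0 / 0 0 15 0 0 0
t=5: a0@(0,0) a1@(4,2) a2@(0,0) a3@(0,0) a4@(4,2) a5@(0,0) a6@(0,0) a7@(0,0) a8@(0,0) | pheromone: 56 0 0 0 0 0 / 2 0 0 0 0 0 / 0 0 0 0 0 0 / 0 0 0 0 0 0 / 0 0 18 0 0 0
t=6: a0@(0,0) a1@(4,2) a2@(0,0) a3@(0,0) a4@(4,2) a5@(0,0) a6@(0,0) a7@(0,0) a8@(0,0) | pheromone: 69 0 0 0 0 0 / 1 0 0 0 0 0 / 0 0 0 0 0 0 / 0 0 0 0 0 0 / 0 0 21 0 0 0
t=7: a0@(0,0) a1@(4,2) a2@(0,0) a3@(0,0) a4@(4,2) a5@(0,0) a6@(0,0) a7@(0,0) a8@(0,0) | pheromone: 82 0 0 0 0 0 / 0 0 0 0 0 0 / 0 0 0 0 0 0 / 0 0 0 0 0 0 / 0 0 24 0 0 0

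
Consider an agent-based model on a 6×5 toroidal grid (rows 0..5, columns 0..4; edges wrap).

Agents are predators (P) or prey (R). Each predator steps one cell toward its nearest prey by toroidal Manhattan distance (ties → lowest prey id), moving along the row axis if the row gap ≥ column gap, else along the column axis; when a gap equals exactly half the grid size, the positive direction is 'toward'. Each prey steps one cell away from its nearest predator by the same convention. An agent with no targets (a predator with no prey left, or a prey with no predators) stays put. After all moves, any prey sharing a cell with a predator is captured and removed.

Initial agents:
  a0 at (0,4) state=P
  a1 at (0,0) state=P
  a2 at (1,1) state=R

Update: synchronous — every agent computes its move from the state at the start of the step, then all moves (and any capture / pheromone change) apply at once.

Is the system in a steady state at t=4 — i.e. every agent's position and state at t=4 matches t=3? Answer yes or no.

no

t=1: a0@(0,0):P a1@(1,0):P a2@(2,1):R
t=2: a0@(1,0):P a1@(2,0):P a2@(3,1):R
t=3: a0@(2,0):P a1@(3,0):P a2@(4,1):R
t=4: a0@(3,0):P a1@(4,0):P a2@(5,1):R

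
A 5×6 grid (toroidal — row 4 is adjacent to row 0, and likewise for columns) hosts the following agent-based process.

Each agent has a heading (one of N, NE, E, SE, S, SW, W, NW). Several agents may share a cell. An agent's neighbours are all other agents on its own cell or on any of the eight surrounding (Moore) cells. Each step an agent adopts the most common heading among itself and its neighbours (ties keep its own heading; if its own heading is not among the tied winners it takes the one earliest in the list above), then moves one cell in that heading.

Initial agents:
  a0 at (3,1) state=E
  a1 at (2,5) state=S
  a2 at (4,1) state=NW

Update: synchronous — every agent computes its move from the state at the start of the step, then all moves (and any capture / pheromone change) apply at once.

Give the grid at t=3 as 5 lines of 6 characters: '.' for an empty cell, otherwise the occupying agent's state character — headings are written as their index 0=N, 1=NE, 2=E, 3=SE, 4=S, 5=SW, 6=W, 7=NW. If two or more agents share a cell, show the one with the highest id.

t=1: a0@(3,2):E a1@(3,5):S a2@(3,0):NW
t=2: a0@(3,3):E a1@(4,5):S a2@(2,5):NW
t=3: a0@(3,4):E a1@(0,5):S a2@(1,4):NW

.....4
....7.
......
....2.
......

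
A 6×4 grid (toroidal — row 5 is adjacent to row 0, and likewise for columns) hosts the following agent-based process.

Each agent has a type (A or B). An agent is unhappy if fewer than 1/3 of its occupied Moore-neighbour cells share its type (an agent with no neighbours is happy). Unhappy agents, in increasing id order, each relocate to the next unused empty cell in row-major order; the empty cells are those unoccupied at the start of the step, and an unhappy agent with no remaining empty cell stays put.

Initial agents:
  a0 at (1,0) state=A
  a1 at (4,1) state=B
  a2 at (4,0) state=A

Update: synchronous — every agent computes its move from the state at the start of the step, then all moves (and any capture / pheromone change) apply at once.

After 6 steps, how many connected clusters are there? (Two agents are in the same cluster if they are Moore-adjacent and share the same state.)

2

t=1: a0@(1,0):A a1@(0,0):B a2@(0,1):A
t=2: a0@(1,0):A a1@(0,2):B a2@(0,1):A
t=3: a0@(1,0):A a1@(0,0):B a2@(0,1):A
t=4: a0@(1,0):A a1@(0,2):B a2@(0,1):A
t=5: a0@(1,0):A a1@(0,0):B a2@(0,1):A
t=6: a0@(1,0):A a1@(0,2):B a2@(0,1):A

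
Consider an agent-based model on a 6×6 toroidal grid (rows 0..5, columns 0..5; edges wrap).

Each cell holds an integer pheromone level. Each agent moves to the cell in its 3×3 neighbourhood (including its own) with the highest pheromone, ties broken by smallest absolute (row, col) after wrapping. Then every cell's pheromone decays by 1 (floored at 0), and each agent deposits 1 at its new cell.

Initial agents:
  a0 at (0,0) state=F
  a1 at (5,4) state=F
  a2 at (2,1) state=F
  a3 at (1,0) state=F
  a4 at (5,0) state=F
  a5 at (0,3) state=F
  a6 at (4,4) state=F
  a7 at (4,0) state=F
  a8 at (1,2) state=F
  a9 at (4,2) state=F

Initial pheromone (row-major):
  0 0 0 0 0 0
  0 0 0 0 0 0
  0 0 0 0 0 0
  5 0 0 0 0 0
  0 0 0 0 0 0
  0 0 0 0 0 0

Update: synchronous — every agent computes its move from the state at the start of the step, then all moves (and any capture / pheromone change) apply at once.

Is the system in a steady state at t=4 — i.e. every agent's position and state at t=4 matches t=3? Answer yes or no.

no

t=1: a0@(0,0) a1@(0,3) a2@(3,0) a3@(0,0) a4@(0,0) a5@(0,2) a6@(3,3) a7@(3,0) a8@(0,1) a9@(3,1) | pheromone: 3 1 1 1 0 0 / 0 0 0 0 0 0 / 0 0 0 0 0 0 / 6 1 0 1 0 0 / 0 0 0 0 0 0 / 0 0 0 0 0 0
t=2: a0@(0,0) a1@(0,2) a2@(3,0) a3@(0,0) a4@(0,0) a5@(0,1) a6@(3,3) a7@(3,0) a8@(0,0) a9@(3,0) | pheromone: 6 1 1 0 0 0 / 0 0 0 0 0 0 / 0 0 0 0 0 0 / 8 0 0 1 0 0 / 0 0 0 0 0 0 / 0 0 0 0 0 0
t=3: a0@(0,0) a1@(0,1) a2@(3,0) a3@(0,0) a4@(0,0) a5@(0,0) a6@(3,3) a7@(3,0) a8@(0,0) a9@(3,0) | pheromone: 10 1 0 0 0 0 / 0 0 0 0 0 0 / 0 0 0 0 0 0 / 10 0 0 1 0 0 / 0 0 0 0 0 0 / 0 0 0 0 0 0
t=4: a0@(0,0) a1@(0,0) a2@(3,0) a3@(0,0) a4@(0,0) a5@(0,0) a6@(3,3) a7@(3,0) a8@(0,0) a9@(3,0) | pheromone: 15 0 0 0 0 0 / 0 0 0 0 0 0 / 0 0 0 0 0 0 / 12 0 0 1 0 0 / 0 0 0 0 0 0 / 0 0 0 0 0 0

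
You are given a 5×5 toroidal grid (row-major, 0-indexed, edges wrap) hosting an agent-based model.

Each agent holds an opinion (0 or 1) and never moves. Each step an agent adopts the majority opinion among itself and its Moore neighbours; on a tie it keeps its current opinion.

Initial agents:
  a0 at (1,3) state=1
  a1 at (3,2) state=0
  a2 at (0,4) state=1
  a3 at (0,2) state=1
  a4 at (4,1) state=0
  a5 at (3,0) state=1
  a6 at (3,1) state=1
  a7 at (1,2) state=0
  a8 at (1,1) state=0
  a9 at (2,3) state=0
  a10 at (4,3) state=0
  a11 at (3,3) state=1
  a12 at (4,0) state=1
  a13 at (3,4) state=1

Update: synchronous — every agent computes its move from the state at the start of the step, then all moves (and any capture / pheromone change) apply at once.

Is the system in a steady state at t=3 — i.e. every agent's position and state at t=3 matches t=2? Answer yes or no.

t=1: a0@(1,3):1 a1@(3,2):0 a2@(0,4):1 a3@(0,2):0 a4@(4,1):1 a5@(3,0):1 a6@(3,1):1 a7@(1,2):0 a8@(1,1):0 a9@(2,3):0 a10@(4,3):1 a11@(3,3):0 a12@(4,0):1 a13@(3,4):1
t=2: a0@(1,3):0 a1@(3,2):0 a2@(0,4):1 a3@(0,2):0 a4@(4,1):1 a5@(3,0):1 a6@(3,1):1 a7@(1,2):0 a8@(1,1):0 a9@(2,3):0 a10@(4,3):1 a11@(3,3):0 a12@(4,0):1 a13@(3,4):1
t=3: (unchanged — steady state)

yes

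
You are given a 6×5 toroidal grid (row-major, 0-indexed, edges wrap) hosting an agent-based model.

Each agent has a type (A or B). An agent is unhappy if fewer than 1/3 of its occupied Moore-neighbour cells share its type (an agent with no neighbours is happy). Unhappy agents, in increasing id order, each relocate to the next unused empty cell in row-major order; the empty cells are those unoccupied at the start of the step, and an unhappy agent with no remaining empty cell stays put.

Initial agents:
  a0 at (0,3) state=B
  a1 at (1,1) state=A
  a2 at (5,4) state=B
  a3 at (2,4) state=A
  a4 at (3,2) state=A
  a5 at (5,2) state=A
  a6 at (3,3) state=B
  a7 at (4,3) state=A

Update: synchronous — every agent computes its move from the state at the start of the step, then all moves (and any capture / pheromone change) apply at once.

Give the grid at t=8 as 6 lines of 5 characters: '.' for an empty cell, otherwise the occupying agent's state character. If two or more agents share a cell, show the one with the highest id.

A.BB.
.A...
.....
..A..
...A.
..A.B

t=1: a0@(0,3):B a1@(1,1):A a2@(5,4):B a3@(0,0):A a4@(3,2):A a5@(5,2):A a6@(0,1):B a7@(4,3):A
t=2: a0@(0,3):B a1@(1,1):A a2@(5,4):B a3@(0,0):A a4@(3,2):A a5@(5,2):A a6@(0,2):B a7@(4,3):A
t=3: (unchanged — steady state)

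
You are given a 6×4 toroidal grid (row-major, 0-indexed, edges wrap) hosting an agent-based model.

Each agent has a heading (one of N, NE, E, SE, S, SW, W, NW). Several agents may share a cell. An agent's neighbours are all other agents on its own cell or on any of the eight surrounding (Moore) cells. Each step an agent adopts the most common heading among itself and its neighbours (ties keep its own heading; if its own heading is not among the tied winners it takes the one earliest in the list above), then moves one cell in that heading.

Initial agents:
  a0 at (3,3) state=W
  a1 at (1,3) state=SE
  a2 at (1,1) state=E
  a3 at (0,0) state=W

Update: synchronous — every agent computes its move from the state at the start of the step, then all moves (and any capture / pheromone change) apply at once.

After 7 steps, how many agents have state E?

t=1: a0@(3,2):W a1@(2,0):SE a2@(1,2):E a3@(0,3):W
t=2: a0@(3,1):W a1@(3,1):SE a2@(1,3):E a3@(0,2):W
t=3: a0@(3,0):W a1@(4,2):SE a2@(1,0):E a3@(0,1):W
t=4: a0@(3,3):W a1@(5,3):SE a2@(1,1):E a3@(0,0):W
t=5: a0@(3,2):W a1@(0,0):SE a2@(1,2):E a3@(0,3):W
t=6: a0@(3,1):W a1@(1,1):SE a2@(1,3):E a3@(0,2):W
t=7: a0@(3,0):W a1@(2,2):SE a2@(1,0):E a3@(0,1):W

1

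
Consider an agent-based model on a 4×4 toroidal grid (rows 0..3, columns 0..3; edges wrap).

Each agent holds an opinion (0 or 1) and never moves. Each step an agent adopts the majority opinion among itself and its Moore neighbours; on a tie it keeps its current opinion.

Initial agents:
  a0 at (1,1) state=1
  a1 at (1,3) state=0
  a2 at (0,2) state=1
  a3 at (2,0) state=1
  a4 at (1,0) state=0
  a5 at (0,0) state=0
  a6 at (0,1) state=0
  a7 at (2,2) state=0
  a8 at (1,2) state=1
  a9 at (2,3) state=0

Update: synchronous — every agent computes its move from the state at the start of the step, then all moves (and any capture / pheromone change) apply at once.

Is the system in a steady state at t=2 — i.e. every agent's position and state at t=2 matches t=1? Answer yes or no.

t=1: a0@(1,1):1 a1@(1,3):0 a2@(0,2):1 a3@(2,0):0 a4@(1,0):0 a5@(0,0):0 a6@(0,1):0 a7@(2,2):0 a8@(1,2):0 a9@(2,3):0
t=2: a0@(1,1):0 a1@(1,3):0 a2@(0,2):0 a3@(2,0):0 a4@(1,0):0 a5@(0,0):0 a6@(0,1):0 a7@(2,2):0 a8@(1,2):0 a9@(2,3):0

no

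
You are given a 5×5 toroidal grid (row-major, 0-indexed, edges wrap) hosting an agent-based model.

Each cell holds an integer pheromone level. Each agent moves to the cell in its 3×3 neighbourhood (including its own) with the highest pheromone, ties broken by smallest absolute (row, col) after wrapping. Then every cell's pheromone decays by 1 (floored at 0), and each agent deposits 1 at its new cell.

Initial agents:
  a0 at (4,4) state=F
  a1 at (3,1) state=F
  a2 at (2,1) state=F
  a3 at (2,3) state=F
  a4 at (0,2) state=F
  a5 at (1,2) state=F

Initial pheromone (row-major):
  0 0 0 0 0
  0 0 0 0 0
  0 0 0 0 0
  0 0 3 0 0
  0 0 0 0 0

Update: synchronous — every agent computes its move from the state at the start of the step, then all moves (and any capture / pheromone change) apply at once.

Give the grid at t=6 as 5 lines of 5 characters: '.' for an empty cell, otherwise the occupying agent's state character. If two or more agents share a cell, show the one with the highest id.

.F...
.....
.....
..F..
.....

t=1: a0@(0,0) a1@(3,2) a2@(3,2) a3@(3,2) a4@(0,1) a5@(0,1) | pheromone: 1 2 0 0 0 / 0 0 0 0 0 / 0 0 0 0 0 / 0 0 5 0 0 / 0 0 0 0 0
t=2: a0@(0,1) a1@(3,2) a2@(3,2) a3@(3,2) a4@(0,1) a5@(0,1) | pheromone: 0 4 0 0 0 / 0 0 0 0 0 / 0 0 0 0 0 / 0 0 7 0 0 / 0 0 0 0 0
t=3: a0@(0,1) a1@(3,2) a2@(3,2) a3@(3,2) a4@(0,1) a5@(0,1) | pheromone: 0 6 0 0 0 / 0 0 0 0 0 / 0 0 0 0 0 / 0 0 9 0 0 / 0 0 0 0 0
t=4: a0@(0,1) a1@(3,2) a2@(3,2) a3@(3,2) a4@(0,1) a5@(0,1) | pheromone: 0 8 0 0 0 / 0 0 0 0 0 / 0 0 0 0 0 / 0 0 11 0 0 / 0 0 0 0 0
t=5: a0@(0,1) a1@(3,2) a2@(3,2) a3@(3,2) a4@(0,1) a5@(0,1) | pheromone: 0 10 0 0 0 / 0 0 0 0 0 / 0 0 0 0 0 / 0 0 13 0 0 / 0 0 0 0 0
t=6: a0@(0,1) a1@(3,2) a2@(3,2) a3@(3,2) a4@(0,1) a5@(0,1) | pheromone: 0 12 0 0 0 / 0 0 0 0 0 / 0 0 0 0 0 / 0 0 15 0 0 / 0 0 0 0 0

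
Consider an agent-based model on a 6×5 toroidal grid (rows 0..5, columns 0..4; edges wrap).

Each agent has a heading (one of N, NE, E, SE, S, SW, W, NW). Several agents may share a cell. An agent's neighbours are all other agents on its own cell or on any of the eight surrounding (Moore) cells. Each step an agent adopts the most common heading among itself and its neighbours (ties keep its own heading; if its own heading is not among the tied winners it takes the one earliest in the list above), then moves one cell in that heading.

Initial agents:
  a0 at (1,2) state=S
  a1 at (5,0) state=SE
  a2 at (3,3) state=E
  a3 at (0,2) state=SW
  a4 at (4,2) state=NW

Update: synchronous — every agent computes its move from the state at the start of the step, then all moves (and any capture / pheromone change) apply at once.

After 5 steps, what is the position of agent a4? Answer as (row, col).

(5, 2)

t=1: a0@(2,2):S a1@(0,1):SE a2@(3,4):E a3@(1,1):SW a4@(3,1):NW
t=2: a0@(3,2):S a1@(1,2):SE a2@(3,0):E a3@(2,0):SW a4@(2,0):NW
t=3: a0@(4,2):S a1@(2,3):SE a2@(3,1):E a3@(3,4):SW a4@(1,4):NW
t=4: a0@(5,2):S a1@(3,4):SE a2@(3,2):E a3@(4,3):SW a4@(0,3):NW
t=5: a0@(0,2):S a1@(4,0):SE a2@(3,3):E a3@(5,2):SW a4@(5,2):NW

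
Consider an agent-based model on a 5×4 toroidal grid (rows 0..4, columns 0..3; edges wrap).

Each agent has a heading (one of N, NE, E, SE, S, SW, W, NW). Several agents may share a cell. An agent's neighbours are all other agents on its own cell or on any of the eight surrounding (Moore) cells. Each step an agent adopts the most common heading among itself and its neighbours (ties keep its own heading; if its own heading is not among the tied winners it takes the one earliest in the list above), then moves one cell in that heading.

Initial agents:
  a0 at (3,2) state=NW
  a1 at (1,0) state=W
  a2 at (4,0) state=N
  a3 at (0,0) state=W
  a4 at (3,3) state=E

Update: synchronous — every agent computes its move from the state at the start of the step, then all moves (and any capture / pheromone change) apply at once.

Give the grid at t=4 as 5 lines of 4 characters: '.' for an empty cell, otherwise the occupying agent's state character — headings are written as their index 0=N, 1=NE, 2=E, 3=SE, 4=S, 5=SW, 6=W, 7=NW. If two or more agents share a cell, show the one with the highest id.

t=1: a0@(2,1):NW a1@(1,3):W a2@(3,0):N a3@(0,3):W a4@(3,0):E
t=2: a0@(1,0):NW a1@(1,2):W a2@(2,0):N a3@(0,2):W a4@(3,1):E
t=3: a0@(0,3):NW a1@(1,1):W a2@(1,0):N a3@(0,1):W a4@(3,2):E
t=4: a0@(4,2):NW a1@(1,0):W a2@(1,3):W a3@(0,0):W a4@(3,3):E

6...
6..6
....
...2
..7.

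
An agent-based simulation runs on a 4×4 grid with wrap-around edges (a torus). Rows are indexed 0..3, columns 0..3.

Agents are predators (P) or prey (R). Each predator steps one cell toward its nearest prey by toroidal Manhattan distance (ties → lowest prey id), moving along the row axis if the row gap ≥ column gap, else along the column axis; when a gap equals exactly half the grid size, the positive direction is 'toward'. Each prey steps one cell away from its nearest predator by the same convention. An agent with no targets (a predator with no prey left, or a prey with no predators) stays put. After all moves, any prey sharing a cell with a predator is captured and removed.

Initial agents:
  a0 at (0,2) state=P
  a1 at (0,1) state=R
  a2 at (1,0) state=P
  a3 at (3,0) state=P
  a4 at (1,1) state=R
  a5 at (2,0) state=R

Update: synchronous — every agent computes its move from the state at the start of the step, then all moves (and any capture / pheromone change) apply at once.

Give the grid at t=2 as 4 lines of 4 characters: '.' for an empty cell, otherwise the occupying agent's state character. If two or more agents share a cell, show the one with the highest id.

t=1: a0@(0,1):P a1@(0,0):R a2@(1,1):P a3@(2,0):P a4@(1,2):R a5@(3,0):R
t=2: a0@(0,0):P a1@(0,3):R a2@(1,2):P a3@(3,0):P a4@(1,3):R

P..R
..PR
....
P...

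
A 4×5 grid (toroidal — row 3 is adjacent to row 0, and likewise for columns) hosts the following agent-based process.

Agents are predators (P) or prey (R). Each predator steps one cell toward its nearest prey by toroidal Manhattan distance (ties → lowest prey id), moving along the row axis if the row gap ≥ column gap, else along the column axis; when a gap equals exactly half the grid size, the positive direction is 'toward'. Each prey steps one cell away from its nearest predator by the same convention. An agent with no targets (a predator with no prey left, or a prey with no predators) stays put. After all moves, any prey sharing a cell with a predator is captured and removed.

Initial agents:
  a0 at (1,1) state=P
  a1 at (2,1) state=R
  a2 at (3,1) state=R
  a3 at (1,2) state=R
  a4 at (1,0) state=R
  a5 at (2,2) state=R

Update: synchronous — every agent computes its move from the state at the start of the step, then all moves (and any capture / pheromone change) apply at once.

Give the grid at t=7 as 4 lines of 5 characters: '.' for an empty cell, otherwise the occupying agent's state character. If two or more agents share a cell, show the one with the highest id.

t=1: a0@(2,1):P a1@(3,1):R a3@(1,3):R a4@(1,4):R a5@(3,2):R
t=2: a0@(3,1):P a1@(0,1):R a3@(1,4):R a4@(1,3):R a5@(0,2):R
t=3: a0@(0,1):P a1@(1,1):R a3@(0,4):R a4@(0,3):R a5@(1,2):R
t=4: a0@(1,1):P a1@(2,1):R a3@(0,3):R a4@(0,4):R a5@(2,2):R
t=5: a0@(2,1):P a1@(3,1):R a3@(0,4):R a4@(0,3):R a5@(3,2):R
t=6: a0@(3,1):P a1@(0,1):R a3@(3,4):R a4@(3,3):R a5@(0,2):R
t=7: a0@(0,1):P a1@(1,1):R a3@(3,3):R a4@(3,4):R a5@(1,2):R

.P...
.RR..
.....
...RR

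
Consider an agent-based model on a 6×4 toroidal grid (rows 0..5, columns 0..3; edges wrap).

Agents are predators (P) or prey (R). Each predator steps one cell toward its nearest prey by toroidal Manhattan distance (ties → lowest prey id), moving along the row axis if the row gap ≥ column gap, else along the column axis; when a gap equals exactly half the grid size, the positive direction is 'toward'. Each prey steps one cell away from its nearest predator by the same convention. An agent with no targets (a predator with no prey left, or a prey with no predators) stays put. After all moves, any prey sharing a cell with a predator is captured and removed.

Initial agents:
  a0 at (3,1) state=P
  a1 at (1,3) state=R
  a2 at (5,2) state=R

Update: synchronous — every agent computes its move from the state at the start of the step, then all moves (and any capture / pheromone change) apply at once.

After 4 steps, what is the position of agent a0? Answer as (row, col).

t=1: a0@(4,1):P a1@(0,3):R a2@(0,2):R
t=2: a0@(5,1):P a1@(1,3):R a2@(1,2):R
t=3: a0@(0,1):P a1@(2,3):R a2@(2,2):R
t=4: a0@(1,1):P a1@(3,3):R a2@(3,2):R

(1, 1)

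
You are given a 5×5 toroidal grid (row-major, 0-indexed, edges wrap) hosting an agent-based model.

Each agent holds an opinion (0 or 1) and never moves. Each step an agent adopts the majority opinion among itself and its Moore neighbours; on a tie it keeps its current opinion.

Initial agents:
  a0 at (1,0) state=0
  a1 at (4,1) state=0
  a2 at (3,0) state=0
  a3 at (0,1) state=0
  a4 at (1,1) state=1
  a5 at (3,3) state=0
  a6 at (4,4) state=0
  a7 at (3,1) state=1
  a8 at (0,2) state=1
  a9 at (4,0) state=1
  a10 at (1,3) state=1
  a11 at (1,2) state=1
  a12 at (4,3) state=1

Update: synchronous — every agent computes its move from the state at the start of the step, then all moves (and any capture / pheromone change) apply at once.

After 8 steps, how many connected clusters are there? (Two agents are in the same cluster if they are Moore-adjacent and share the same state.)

t=1: a0@(1,0):0 a1@(4,1):0 a2@(3,0):0 a3@(0,1):1 a4@(1,1):1 a5@(3,3):0 a6@(4,4):0 a7@(3,1):1 a8@(0,2):1 a9@(4,0):0 a10@(1,3):1 a11@(1,2):1 a12@(4,3):1
t=2: a0@(1,0):1 a1@(4,1):0 a2@(3,0):0 a3@(0,1):1 a4@(1,1):1 a5@(3,3):0 a6@(4,4):0 a7@(3,1):0 a8@(0,2):1 a9@(4,0):0 a10@(1,3):1 a11@(1,2):1 a12@(4,3):1
t=3: (unchanged — steady state)

2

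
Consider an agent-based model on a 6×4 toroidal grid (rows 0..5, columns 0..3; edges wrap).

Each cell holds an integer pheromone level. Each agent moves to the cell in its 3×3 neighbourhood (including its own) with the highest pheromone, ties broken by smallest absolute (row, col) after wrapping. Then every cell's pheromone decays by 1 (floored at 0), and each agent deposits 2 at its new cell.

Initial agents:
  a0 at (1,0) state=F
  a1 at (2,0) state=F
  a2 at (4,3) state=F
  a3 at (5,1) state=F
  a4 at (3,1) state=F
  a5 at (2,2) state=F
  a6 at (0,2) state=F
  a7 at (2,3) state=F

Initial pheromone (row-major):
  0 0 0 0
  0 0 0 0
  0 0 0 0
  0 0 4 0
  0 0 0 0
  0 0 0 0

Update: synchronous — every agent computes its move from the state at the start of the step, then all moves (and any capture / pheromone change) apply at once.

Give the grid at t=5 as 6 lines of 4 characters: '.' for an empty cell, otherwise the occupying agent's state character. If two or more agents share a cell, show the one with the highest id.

F...
....
....
..F.
....
....

t=1: a0@(0,0) a1@(1,0) a2@(3,2) a3@(0,0) a4@(3,2) a5@(3,2) a6@(0,1) a7@(3,2) | pheromone: 4 2 0 0 / 2 0 0 0 / 0 0 0 0 / 0 0 11 0 / 0 0 0 0 / 0 0 0 0
t=2: a0@(0,0) a1@(0,0) a2@(3,2) a3@(0,0) a4@(3,2) a5@(3,2) a6@(0,0) a7@(3,2) | pheromone: 11 1 0 0 / 1 0 0 0 / 0 0 0 0 / 0 0 18 0 / 0 0 0 0 / 0 0 0 0
t=3: a0@(0,0) a1@(0,0) a2@(3,2) a3@(0,0) a4@(3,2) a5@(3,2) a6@(0,0) a7@(3,2) | pheromone: 18 0 0 0 / 0 0 0 0 / 0 0 0 0 / 0 0 25 0 / 0 0 0 0 / 0 0 0 0
t=4: a0@(0,0) a1@(0,0) a2@(3,2) a3@(0,0) a4@(3,2) a5@(3,2) a6@(0,0) a7@(3,2) | pheromone: 25 0 0 0 / 0 0 0 0 / 0 0 0 0 / 0 0 32 0 / 0 0 0 0 / 0 0 0 0
t=5: a0@(0,0) a1@(0,0) a2@(3,2) a3@(0,0) a4@(3,2) a5@(3,2) a6@(0,0) a7@(3,2) | pheromone: 32 0 0 0 / 0 0 0 0 / 0 0 0 0 / 0 0 39 0 / 0 0 0 0 / 0 0 0 0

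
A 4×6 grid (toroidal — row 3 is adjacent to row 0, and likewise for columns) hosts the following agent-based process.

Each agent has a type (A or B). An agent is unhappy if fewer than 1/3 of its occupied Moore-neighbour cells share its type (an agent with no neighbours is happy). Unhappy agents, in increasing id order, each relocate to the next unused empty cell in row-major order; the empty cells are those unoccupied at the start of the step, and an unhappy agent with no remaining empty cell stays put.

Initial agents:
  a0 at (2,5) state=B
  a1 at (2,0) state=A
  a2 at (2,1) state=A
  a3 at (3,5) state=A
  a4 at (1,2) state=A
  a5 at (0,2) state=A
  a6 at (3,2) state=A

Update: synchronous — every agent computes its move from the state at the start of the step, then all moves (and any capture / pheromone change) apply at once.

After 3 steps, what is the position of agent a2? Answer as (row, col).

t=1: a0@(0,0):B a1@(2,0):A a2@(2,1):A a3@(3,5):A a4@(1,2):A a5@(0,2):A a6@(3,2):A
t=2: a0@(0,1):B a1@(2,0):A a2@(2,1):A a3@(3,5):A a4@(1,2):A a5@(0,2):A a6@(3,2):A
t=3: a0@(0,0):B a1@(2,0):A a2@(2,1):A a3@(3,5):A a4@(1,2):A a5@(0,2):A a6@(3,2):A

(2, 1)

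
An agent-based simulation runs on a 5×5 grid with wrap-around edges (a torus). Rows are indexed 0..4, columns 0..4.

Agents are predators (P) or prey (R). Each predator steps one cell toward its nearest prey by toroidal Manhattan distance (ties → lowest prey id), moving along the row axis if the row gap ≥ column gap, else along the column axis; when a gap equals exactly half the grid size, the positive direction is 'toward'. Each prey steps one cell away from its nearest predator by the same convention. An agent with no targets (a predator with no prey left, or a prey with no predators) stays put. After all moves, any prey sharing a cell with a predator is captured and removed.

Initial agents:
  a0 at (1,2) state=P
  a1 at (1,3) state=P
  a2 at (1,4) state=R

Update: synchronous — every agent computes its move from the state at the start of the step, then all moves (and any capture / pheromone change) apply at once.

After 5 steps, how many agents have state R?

t=1: a0@(1,3):P a1@(1,4):P a2@(1,0):R
t=2: a0@(1,4):P a1@(1,0):P a2@(1,1):R
t=3: a0@(1,0):P a1@(1,1):P a2@(1,2):R
t=4: a0@(1,1):P a1@(1,2):P a2@(1,3):R
t=5: a0@(1,2):P a1@(1,3):P a2@(1,4):R

1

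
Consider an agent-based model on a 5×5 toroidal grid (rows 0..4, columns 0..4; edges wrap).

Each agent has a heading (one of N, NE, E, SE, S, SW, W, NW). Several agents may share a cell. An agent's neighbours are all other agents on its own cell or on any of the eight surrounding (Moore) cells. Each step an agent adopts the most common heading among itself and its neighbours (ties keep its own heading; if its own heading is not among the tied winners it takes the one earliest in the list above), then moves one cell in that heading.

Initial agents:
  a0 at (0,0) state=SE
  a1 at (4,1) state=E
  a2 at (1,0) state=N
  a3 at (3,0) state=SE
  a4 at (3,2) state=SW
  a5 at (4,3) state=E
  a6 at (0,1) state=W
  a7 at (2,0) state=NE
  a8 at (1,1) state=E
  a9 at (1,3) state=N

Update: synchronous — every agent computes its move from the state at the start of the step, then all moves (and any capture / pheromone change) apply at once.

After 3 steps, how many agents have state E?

t=1: a0@(0,1):E a1@(0,2):SE a2@(0,0):N a3@(4,1):SE a4@(3,3):E a5@(4,4):E a6@(0,2):E a7@(1,1):NE a8@(1,2):E a9@(0,3):N
t=2: a0@(0,2):E a1@(0,3):E a2@(0,1):E a3@(0,2):SE a4@(3,4):E a5@(4,0):E a6@(0,3):E a7@(1,2):E a8@(1,3):E a9@(0,4):E
t=3: a0@(0,3):E a1@(0,4):E a2@(0,2):E a3@(0,3):E a4@(3,0):E a5@(4,1):E a6@(0,4):E a7@(1,3):E a8@(1,4):E a9@(0,0):E

10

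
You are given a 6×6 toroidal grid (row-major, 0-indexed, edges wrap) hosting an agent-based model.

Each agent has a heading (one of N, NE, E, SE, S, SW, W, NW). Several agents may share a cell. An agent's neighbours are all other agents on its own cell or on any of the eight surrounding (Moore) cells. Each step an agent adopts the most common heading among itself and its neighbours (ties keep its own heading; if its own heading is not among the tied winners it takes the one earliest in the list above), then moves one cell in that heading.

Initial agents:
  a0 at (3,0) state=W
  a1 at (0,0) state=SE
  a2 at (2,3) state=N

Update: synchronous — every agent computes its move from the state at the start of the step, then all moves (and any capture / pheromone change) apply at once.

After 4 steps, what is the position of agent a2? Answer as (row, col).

t=1: a0@(3,5):W a1@(1,1):SE a2@(1,3):N
t=2: a0@(3,4):W a1@(2,2):SE a2@(0,3):N
t=3: a0@(3,3):W a1@(3,3):SE a2@(5,3):N
t=4: a0@(3,2):W a1@(4,4):SE a2@(4,3):N

(4, 3)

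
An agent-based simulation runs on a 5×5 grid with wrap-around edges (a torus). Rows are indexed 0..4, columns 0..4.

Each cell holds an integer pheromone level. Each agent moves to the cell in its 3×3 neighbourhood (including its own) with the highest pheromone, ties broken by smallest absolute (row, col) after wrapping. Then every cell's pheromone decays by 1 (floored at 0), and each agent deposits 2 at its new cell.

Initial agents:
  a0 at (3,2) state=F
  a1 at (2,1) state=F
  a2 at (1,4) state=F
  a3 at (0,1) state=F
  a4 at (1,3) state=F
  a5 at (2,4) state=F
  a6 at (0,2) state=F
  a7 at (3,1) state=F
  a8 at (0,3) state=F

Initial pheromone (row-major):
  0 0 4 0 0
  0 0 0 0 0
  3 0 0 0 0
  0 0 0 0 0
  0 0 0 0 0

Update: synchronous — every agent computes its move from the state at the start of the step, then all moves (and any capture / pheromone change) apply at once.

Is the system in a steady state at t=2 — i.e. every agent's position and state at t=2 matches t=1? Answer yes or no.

t=1: a0@(2,1) a1@(2,0) a2@(2,0) a3@(0,2) a4@(0,2) a5@(2,0) a6@(0,2) a7@(2,0) a8@(0,2) | pheromone: 0 0 11 0 0 / 0 0 0 0 0 / 10 2 0 0 0 / 0 0 0 0 0 / 0 0 0 0 0
t=2: a0@(2,0) a1@(2,0) a2@(2,0) a3@(0,2) a4@(0,2) a5@(2,0) a6@(0,2) a7@(2,0) a8@(0,2) | pheromone: 0 0 18 0 0 / 0 0 0 0 0 / 19 1 0 0 0 / 0 0 0 0 0 / 0 0 0 0 0

no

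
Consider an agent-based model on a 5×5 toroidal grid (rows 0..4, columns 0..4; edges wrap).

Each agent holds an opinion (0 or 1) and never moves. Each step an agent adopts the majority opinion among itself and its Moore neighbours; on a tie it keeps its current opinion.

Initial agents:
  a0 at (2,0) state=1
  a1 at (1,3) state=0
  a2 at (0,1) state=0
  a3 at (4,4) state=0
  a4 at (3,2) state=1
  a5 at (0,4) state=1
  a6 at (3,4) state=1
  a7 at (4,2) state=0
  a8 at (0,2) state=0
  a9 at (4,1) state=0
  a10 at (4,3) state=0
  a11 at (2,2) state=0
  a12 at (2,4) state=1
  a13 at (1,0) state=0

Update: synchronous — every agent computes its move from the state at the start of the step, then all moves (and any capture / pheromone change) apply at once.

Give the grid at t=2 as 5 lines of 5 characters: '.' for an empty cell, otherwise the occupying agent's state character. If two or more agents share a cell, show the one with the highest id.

t=1: a0@(2,0):1 a1@(1,3):0 a2@(0,1):0 a3@(4,4):0 a4@(3,2):0 a5@(0,4):0 a6@(3,4):1 a7@(4,2):0 a8@(0,2):0 a9@(4,1):0 a10@(4,3):0 a11@(2,2):0 a12@(2,4):1 a13@(1,0):1
t=2: (unchanged — steady state)

.00.0
1..0.
1.0.1
..0.1
.0000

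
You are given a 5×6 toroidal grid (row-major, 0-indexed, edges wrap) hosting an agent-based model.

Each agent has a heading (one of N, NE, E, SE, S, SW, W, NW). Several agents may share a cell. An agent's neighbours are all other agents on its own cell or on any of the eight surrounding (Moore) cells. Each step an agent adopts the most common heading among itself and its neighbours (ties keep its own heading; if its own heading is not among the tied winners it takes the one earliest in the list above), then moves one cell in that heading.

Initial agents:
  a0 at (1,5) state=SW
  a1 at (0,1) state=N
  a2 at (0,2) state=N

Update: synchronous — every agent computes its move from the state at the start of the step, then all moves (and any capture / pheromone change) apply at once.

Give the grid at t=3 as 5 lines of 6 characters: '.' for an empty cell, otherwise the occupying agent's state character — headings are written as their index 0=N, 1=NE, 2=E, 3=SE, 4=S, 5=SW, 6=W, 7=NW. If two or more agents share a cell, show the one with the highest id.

t=1: a0@(2,4):SW a1@(4,1):N a2@(4,2):N
t=2: a0@(3,3):SW a1@(3,1):N a2@(3,2):N
t=3: a0@(4,2):SW a1@(2,1):N a2@(2,2):N

......
......
.00...
......
..5...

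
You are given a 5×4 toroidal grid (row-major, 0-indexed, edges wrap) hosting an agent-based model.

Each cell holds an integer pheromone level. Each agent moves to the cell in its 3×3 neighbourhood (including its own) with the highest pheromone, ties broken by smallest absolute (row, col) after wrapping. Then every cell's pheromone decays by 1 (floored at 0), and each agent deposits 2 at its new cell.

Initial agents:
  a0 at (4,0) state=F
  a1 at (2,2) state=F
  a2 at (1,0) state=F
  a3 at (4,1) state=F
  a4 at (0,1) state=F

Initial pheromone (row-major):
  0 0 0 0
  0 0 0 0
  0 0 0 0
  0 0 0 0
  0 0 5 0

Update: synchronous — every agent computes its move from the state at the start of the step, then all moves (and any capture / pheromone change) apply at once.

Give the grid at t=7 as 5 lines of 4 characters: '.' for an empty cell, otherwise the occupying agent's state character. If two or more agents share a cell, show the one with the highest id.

t=1: a0@(0,0) a1@(1,1) a2@(0,0) a3@(4,2) a4@(4,2) | pheromone: 4 0 0 0 / 0 2 0 0 / 0 0 0 0 / 0 0 0 0 / 0 0 8 0
t=2: a0@(0,0) a1@(0,0) a2@(0,0) a3@(4,2) a4@(4,2) | pheromone: 9 0 0 0 / 0 1 0 0 / 0 0 0 0 / 0 0 0 0 / 0 0 11 0
t=3: a0@(0,0) a1@(0,0) a2@(0,0) a3@(4,2) a4@(4,2) | pheromone: 14 0 0 0 / 0 0 0 0 / 0 0 0 0 / 0 0 0 0 / 0 0 14 0
t=4: a0@(0,0) a1@(0,0) a2@(0,0) a3@(4,2) a4@(4,2) | pheromone: 19 0 0 0 / 0 0 0 0 / 0 0 0 0 / 0 0 0 0 / 0 0 17 0
t=5: a0@(0,0) a1@(0,0) a2@(0,0) a3@(4,2) a4@(4,2) | pheromone: 24 0 0 0 / 0 0 0 0 / 0 0 0 0 / 0 0 0 0 / 0 0 20 0
t=6: a0@(0,0) a1@(0,0) a2@(0,0) a3@(4,2) a4@(4,2) | pheromone: 29 0 0 0 / 0 0 0 0 / 0 0 0 0 / 0 0 0 0 / 0 0 23 0
t=7: a0@(0,0) a1@(0,0) a2@(0,0) a3@(4,2) a4@(4,2) | pheromone: 34 0 0 0 / 0 0 0 0 / 0 0 0 0 / 0 0 0 0 / 0 0 26 0

F...
....
....
....
..F.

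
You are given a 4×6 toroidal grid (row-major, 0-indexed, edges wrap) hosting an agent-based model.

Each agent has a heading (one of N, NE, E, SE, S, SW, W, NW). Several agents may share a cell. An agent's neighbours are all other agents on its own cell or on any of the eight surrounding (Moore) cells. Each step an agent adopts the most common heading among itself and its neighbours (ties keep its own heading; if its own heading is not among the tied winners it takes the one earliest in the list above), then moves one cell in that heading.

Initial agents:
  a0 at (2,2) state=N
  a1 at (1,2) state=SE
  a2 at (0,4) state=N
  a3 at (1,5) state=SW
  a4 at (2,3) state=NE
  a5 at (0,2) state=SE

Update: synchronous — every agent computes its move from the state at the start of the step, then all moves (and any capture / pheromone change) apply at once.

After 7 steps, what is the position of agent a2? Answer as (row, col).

t=1: a0@(1,2):N a1@(2,3):SE a2@(3,4):N a3@(2,4):SW a4@(1,4):NE a5@(1,3):SE
t=2: a0@(2,3):SE a1@(3,4):SE a2@(2,4):N a3@(3,5):SE a4@(2,5):SE a5@(2,4):SE
t=3: a0@(3,4):SE a1@(0,5):SE a2@(3,5):SE a3@(0,0):SE a4@(3,0):SE a5@(3,5):SE
t=4: a0@(0,5):SE a1@(1,0):SE a2@(0,0):SE a3@(1,1):SE a4@(0,1):SE a5@(0,0):SE
t=5: a0@(1,0):SE a1@(2,1):SE a2@(1,1):SE a3@(2,2):SE a4@(1,2):SE a5@(1,1):SE
t=6: a0@(2,1):SE a1@(3,2):SE a2@(2,2):SE a3@(3,3):SE a4@(2,3):SE a5@(2,2):SE
t=7: a0@(3,2):SE a1@(0,3):SE a2@(3,3):SE a3@(0,4):SE a4@(3,4):SE a5@(3,3):SE

(3, 3)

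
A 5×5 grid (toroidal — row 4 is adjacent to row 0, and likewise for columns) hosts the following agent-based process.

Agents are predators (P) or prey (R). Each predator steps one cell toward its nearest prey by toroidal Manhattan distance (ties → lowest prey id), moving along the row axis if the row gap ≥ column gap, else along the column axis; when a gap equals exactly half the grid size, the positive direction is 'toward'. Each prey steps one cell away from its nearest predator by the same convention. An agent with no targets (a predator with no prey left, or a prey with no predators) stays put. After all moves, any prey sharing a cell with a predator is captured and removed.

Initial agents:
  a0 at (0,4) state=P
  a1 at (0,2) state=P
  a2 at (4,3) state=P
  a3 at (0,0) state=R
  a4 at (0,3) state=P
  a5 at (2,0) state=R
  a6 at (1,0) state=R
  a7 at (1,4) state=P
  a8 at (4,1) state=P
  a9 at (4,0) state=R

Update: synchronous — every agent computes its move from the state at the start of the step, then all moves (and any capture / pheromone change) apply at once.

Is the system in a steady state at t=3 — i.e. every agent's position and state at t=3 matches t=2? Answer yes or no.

t=1: a0@(0,0):P a1@(0,1):P a2@(4,4):P a4@(0,4):P a5@(3,0):R a6@(1,1):R a7@(1,0):P a8@(4,0):P
t=2: a0@(4,0):P a1@(1,1):P a2@(3,4):P a4@(4,4):P a5@(2,0):R a6@(2,1):R a7@(1,1):P a8@(3,0):P
t=3: a0@(3,0):P a1@(2,1):P a2@(2,4):P a4@(3,4):P a5@(1,0):R a6@(3,1):R a7@(2,1):P a8@(2,0):P

no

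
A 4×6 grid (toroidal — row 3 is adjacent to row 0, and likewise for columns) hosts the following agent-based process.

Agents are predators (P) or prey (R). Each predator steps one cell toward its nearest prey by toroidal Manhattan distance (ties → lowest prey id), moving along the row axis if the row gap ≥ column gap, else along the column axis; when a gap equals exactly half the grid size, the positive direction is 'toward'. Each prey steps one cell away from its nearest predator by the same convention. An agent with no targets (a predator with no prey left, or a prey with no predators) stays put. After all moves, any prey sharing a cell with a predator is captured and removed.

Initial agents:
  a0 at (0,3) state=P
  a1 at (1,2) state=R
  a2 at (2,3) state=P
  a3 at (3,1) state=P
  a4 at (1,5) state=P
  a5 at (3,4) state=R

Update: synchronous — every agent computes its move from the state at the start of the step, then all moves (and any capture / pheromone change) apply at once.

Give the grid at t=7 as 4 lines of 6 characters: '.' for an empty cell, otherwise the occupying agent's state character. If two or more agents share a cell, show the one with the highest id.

t=1: a0@(1,3):P a1@(2,2):R a2@(1,3):P a3@(0,1):P a4@(1,0):P a5@(2,4):R
t=2: a0@(2,3):P a1@(3,2):R a2@(2,3):P a3@(1,1):P a4@(1,1):P a5@(3,4):R
t=3: a0@(3,3):P a1@(0,2):R a2@(3,3):P a3@(2,1):P a4@(2,1):P a5@(0,4):R
t=4: a0@(0,3):P a1@(1,2):R a2@(0,3):P a3@(3,1):P a4@(3,1):P a5@(1,4):R
t=5: a0@(1,3):P a1@(2,2):R a2@(1,3):P a3@(0,1):P a4@(0,1):P a5@(2,4):R
t=6: a0@(2,3):P a1@(3,2):R a2@(2,3):P a3@(1,1):P a4@(1,1):P a5@(3,4):R
t=7: a0@(3,3):P a1@(0,2):R a2@(3,3):P a3@(2,1):P a4@(2,1):P a5@(0,4):R

..R.R.
......
.P....
...P..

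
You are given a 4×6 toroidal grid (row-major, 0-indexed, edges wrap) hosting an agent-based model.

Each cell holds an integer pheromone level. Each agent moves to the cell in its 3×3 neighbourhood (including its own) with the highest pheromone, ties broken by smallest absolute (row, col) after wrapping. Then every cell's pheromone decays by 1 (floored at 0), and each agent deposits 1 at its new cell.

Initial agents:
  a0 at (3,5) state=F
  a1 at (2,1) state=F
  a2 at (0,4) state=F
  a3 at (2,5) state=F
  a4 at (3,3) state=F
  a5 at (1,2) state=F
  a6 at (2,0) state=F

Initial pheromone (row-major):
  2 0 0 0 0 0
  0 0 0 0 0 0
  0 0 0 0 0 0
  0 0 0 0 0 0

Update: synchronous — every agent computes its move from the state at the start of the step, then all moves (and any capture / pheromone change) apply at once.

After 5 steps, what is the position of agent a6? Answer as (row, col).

t=1: a0@(0,0) a1@(1,0) a2@(0,3) a3@(1,0) a4@(0,2) a5@(0,1) a6@(1,0) | pheromone: 2 1 1 1 0 0 / 3 0 0 0 0 0 / 0 0 0 0 0 0 / 0 0 0 0 0 0
t=2: a0@(1,0) a1@(1,0) a2@(0,2) a3@(1,0) a4@(0,1) a5@(1,0) a6@(1,0) | pheromone: 1 1 1 0 0 0 / 7 0 0 0 0 0 / 0 0 0 0 0 0 / 0 0 0 0 0 0
t=3: a0@(1,0) a1@(1,0) a2@(0,1) a3@(1,0) a4@(1,0) a5@(1,0) a6@(1,0) | pheromone: 0 1 0 0 0 0 / 12 0 0 0 0 0 / 0 0 0 0 0 0 / 0 0 0 0 0 0
t=4: a0@(1,0) a1@(1,0) a2@(1,0) a3@(1,0) a4@(1,0) a5@(1,0) a6@(1,0) | pheromone: 0 0 0 0 0 0 / 18 0 0 0 0 0 / 0 0 0 0 0 0 / 0 0 0 0 0 0
t=5: a0@(1,0) a1@(1,0) a2@(1,0) a3@(1,0) a4@(1,0) a5@(1,0) a6@(1,0) | pheromone: 0 0 0 0 0 0 / 24 0 0 0 0 0 / 0 0 0 0 0 0 / 0 0 0 0 0 0

(1, 0)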